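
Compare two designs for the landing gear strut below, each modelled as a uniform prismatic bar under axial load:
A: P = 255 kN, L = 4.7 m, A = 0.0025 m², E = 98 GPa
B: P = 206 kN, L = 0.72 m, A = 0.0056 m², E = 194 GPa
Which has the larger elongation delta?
Model: a uniform prismatic bar under axial load, so delta = (P·L) / (A·E) (SI units).
  A: delta = (255000 × 4.7) / (0.0025 × (9.8 × 10¹⁰)) = 0.004892 m = 4.892 mm
  B: delta = (206000 × 0.72) / (0.0056 × (1.94 × 10¹¹)) = 0.0001365 m = 0.1365 mm
4.892 mm > 0.1365 mm, so A is larger.
Final answer: A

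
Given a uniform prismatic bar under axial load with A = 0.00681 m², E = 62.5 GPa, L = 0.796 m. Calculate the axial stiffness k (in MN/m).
Model: a uniform prismatic bar under axial load, so k = (A·E) / L.
Convert to SI units:
  E = 62.5 GPa = 6.25 × 10¹⁰ Pa
Substitute:
  k = (0.00681 × (6.25 × 10¹⁰)) / 0.796
  k = 5.347 × 10⁸ N/m
Convert: k = 5.347 × 10⁸ N/m = 534.7 MN/m
Final answer: k = 534.7 MN/m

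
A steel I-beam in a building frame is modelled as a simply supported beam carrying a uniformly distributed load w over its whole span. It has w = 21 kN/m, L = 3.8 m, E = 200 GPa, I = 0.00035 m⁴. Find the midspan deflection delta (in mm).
Model: a simply supported beam carrying a uniformly distributed load w over its whole span, so delta = (5·w·L^4) / (384·E·I).
Convert to SI units:
  w = 21 kN/m = 21000 N/m
  E = 200 GPa = 2 × 10¹¹ Pa
Substitute:
  delta = (5 × 21000 × 3.8^4) / (384 × (2 × 10¹¹) × 0.00035)
  delta = 0.0008145 m
Convert: delta = 0.0008145 m = 0.8145 mm
Final answer: delta = 0.8145 mm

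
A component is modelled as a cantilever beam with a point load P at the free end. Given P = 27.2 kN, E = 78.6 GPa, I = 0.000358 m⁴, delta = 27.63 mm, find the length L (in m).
Model: a cantilever beam with a point load P at the free end, so delta = (P·L^3) / (3·E·I).
Solve for L: L = ((3·delta·E·I) / P)^(1/3).
Convert to SI units:
  P = 27.2 kN = 27200 N
  E = 78.6 GPa = 7.86 × 10¹⁰ Pa
  delta = 27.63 mm = 0.02763 m
Substitute:
  L = ((3 × 0.02763 × (7.86 × 10¹⁰) × 0.000358) / 27200)^(1/3)
  L = 4.41 m
Final answer: L = 4.41 m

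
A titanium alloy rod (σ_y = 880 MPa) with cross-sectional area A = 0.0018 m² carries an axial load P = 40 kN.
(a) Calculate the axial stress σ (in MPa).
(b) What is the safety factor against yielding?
(a) Axial stress σ = P/A. Convert P = 40 kN = 40000 N.
  σ = 40000 / 0.0018 = 2.222 × 10⁷ Pa = 22.22 MPa
(b) Safety factor SF = σ_y/σ = 880 / 22.22 = 39.6
Final answer: (a) σ = 22.22 MPa, (b) SF = 39.6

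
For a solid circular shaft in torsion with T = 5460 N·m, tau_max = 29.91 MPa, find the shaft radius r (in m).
Model: a solid circular shaft in torsion, so tau_max = (2·T) / (π·r^3).
Solve for r: r = ((2·T) / (π·tau_max))^(1/3).
Convert to SI units:
  tau_max = 29.91 MPa = 2.991 × 10⁷ Pa
Substitute:
  r = ((2 × 5460) / (π × (2.991 × 10⁷)))^(1/3)
  r = 0.0488 m
Final answer: r = 0.0488 m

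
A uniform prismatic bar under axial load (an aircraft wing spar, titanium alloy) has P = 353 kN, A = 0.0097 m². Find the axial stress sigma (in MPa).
Model: a uniform prismatic bar under axial load, so sigma = P / A.
Convert to SI units:
  P = 353 kN = 353000 N
Substitute:
  sigma = 353000 / 0.0097
  sigma = 3.639 × 10⁷ Pa
Convert: sigma = 3.639 × 10⁷ Pa = 36.39 MPa
Final answer: sigma = 36.39 MPa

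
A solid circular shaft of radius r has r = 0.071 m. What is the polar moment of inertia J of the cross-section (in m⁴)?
Model: a solid circular shaft of radius r, so J = (π·r^4) / 2.
Substitute:
  J = (π × 0.071^4) / 2
  J = 3.992 × 10⁻⁵ m⁴
Final answer: J = 3.992 × 10⁻⁵ m⁴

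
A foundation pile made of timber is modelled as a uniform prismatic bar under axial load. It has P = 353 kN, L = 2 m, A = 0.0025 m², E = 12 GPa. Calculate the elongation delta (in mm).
Model: a uniform prismatic bar under axial load, so delta = (P·L) / (A·E).
Convert to SI units:
  P = 353 kN = 353000 N
  E = 12 GPa = 1.2 × 10¹⁰ Pa
Substitute:
  delta = (353000 × 2) / (0.0025 × (1.2 × 10¹⁰))
  delta = 0.02353 m
Convert: delta = 0.02353 m = 23.53 mm
Final answer: delta = 23.53 mm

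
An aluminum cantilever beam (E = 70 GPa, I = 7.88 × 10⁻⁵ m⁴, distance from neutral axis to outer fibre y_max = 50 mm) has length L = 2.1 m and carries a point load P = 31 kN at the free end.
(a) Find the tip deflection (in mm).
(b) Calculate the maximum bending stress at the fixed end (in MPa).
(a) Tip deflection of a cantilever with an end point load: δ = P·L^3 / (3·E·I). Convert P = 31 kN = 31000 N, E = 70 GPa = 7 × 10¹⁰ Pa.
  δ = (31000 × 2.1^3) / (3 × (7 × 10¹⁰) × (7.88 × 10⁻⁵)) = 0.01735 m = 17.35 mm
(b) Maximum bending moment at the fixed end: M = P·L = 31000 × 2.1 = 65100 N·m. Convert y_max = 50 mm = 0.05 m.
  σ = M·y_max / I = (65100 × 0.05) / (7.88 × 10⁻⁵) = 4.131 × 10⁷ Pa = 41.31 MPa
Final answer: (a) δ = 17.35 mm, (b) σ = 41.31 MPa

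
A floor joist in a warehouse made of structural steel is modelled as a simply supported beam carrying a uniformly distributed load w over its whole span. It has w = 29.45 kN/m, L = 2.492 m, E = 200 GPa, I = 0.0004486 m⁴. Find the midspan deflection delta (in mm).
Model: a simply supported beam carrying a uniformly distributed load w over its whole span, so delta = (5·w·L^4) / (384·E·I).
Convert to SI units:
  w = 29.45 kN/m = 29450 N/m
  E = 200 GPa = 2 × 10¹¹ Pa
Substitute:
  delta = (5 × 29450 × 2.492^4) / (384 × (2 × 10¹¹) × 0.0004486)
  delta = 0.0001648 m
Convert: delta = 0.0001648 m = 0.1648 mm
Final answer: delta = 0.1648 mm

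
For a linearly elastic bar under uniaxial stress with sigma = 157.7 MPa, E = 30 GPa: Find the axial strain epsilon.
Model: a linearly elastic bar under uniaxial stress, so epsilon = sigma / E.
Convert to SI units:
  sigma = 157.7 MPa = 1.577 × 10⁸ Pa
  E = 30 GPa = 3 × 10¹⁰ Pa
Substitute:
  epsilon = (1.577 × 10⁸) / (3 × 10¹⁰)
  epsilon = 0.005257
Final answer: epsilon = 0.005257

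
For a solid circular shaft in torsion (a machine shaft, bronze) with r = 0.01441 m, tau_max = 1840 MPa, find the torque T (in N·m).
Model: a solid circular shaft in torsion, so tau_max = (2·T) / (π·r^3).
Solve for T: T = (π·tau_max·r^3) / 2.
Convert to SI units:
  tau_max = 1840 MPa = 1.84 × 10⁹ Pa
Substitute:
  T = (π × (1.84 × 10⁹) × 0.01441^3) / 2
  T = 8648 N·m
Final answer: T = 8648 N·m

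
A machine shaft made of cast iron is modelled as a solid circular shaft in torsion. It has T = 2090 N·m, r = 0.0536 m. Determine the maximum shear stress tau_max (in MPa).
Model: a solid circular shaft in torsion, so tau_max = (2·T) / (π·r^3).
Substitute:
  tau_max = (2 × 2090) / (π × 0.0536^3)
  tau_max = 8.64 × 10⁶ Pa
Convert: tau_max = 8.64 × 10⁶ Pa = 8.64 MPa
Final answer: tau_max = 8.64 MPa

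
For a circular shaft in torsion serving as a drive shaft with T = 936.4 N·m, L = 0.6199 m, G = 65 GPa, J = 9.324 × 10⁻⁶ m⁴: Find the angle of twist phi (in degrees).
Model: a circular shaft in torsion, so phi = (T·L) / (G·J).
Convert to SI units:
  G = 65 GPa = 6.5 × 10¹⁰ Pa
Substitute:
  phi = (936.4 × 0.6199) / ((6.5 × 10¹⁰) × (9.324 × 10⁻⁶))
  phi = 0.0009578 rad
Convert to degrees: phi = 0.0009578 × 180/π = 0.05488°
Final answer: phi = 0.05488°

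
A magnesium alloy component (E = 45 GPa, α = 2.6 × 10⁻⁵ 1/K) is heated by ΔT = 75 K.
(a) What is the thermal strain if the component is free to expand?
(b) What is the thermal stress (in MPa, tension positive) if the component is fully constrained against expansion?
(a) Free thermal strain ε_th = α·ΔT = (2.6 × 10⁻⁵) × 75 = 0.00195
(b) Fully constrained, the expansion is suppressed, so σ = -E·α·ΔT. Convert E = 45 GPa = 4.5 × 10¹⁰ Pa.
  σ = -(4.5 × 10¹⁰) × (2.6 × 10⁻⁵) × 75 = -8.775 × 10⁷ Pa = -87.75 MPa (compressive)
Final answer: (a) ε_th = 0.00195, (b) σ = -87.75 MPa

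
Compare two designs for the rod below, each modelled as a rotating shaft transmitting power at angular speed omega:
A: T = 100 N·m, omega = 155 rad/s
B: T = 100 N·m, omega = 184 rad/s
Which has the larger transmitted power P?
Model: a rotating shaft transmitting power at angular speed omega, so P = T·omega (SI units).
  A: P = 100 × 155 = 15500 W = 15.5 kW
  B: P = 100 × 184 = 18400 W = 18.4 kW
18.4 kW > 15.5 kW, so B is larger.
Final answer: B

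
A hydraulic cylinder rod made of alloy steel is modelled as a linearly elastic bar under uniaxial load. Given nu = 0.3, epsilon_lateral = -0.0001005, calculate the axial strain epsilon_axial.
Model: a linearly elastic bar under uniaxial load, so epsilon_lateral = -nu·epsilon_axial.
Solve for epsilon_axial: epsilon_axial = -epsilon_lateral / nu.
Substitute:
  epsilon_axial = -(-0.0001005) / 0.3
  epsilon_axial = 0.000335
Final answer: epsilon_axial = 0.000335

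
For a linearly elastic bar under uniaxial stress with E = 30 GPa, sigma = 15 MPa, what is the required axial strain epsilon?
Model: a linearly elastic bar under uniaxial stress, so sigma = E·epsilon.
Solve for epsilon: epsilon = sigma / E.
Convert to SI units:
  E = 30 GPa = 3 × 10¹⁰ Pa
  sigma = 15 MPa = 1.5 × 10⁷ Pa
Substitute:
  epsilon = (1.5 × 10⁷) / (3 × 10¹⁰)
  epsilon = 0.0005
Final answer: epsilon = 0.0005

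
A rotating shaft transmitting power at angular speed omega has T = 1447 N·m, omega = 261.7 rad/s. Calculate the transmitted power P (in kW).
Model: a rotating shaft transmitting power at angular speed omega, so P = T·omega.
Substitute:
  P = 1447 × 261.7
  P = 378700 W
Convert: P = 378700 W = 378.7 kW
Final answer: P = 378.7 kW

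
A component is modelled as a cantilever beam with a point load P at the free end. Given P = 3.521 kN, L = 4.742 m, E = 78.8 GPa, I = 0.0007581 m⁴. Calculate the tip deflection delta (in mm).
Model: a cantilever beam with a point load P at the free end, so delta = (P·L^3) / (3·E·I).
Convert to SI units:
  P = 3.521 kN = 3521 N
  E = 78.8 GPa = 7.88 × 10¹⁰ Pa
Substitute:
  delta = (3521 × 4.742^3) / (3 × (7.88 × 10¹⁰) × 0.0007581)
  delta = 0.002095 m
Convert: delta = 0.002095 m = 2.095 mm
Final answer: delta = 2.095 mm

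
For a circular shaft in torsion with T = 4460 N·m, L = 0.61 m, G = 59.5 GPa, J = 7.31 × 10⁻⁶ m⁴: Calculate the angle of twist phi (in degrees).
Model: a circular shaft in torsion, so phi = (T·L) / (G·J).
Convert to SI units:
  G = 59.5 GPa = 5.95 × 10¹⁰ Pa
Substitute:
  phi = (4460 × 0.61) / ((5.95 × 10¹⁰) × (7.31 × 10⁻⁶))
  phi = 0.006255 rad
Convert to degrees: phi = 0.006255 × 180/π = 0.3584°
Final answer: phi = 0.3584°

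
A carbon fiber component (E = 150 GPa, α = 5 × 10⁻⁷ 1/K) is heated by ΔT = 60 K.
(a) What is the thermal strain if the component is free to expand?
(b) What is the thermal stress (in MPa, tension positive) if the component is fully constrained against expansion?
(a) Free thermal strain ε_th = α·ΔT = (5 × 10⁻⁷) × 60 = 3 × 10⁻⁵
(b) Fully constrained, the expansion is suppressed, so σ = -E·α·ΔT. Convert E = 150 GPa = 1.5 × 10¹¹ Pa.
  σ = -(1.5 × 10¹¹) × (5 × 10⁻⁷) × 60 = -4.5 × 10⁶ Pa = -4.5 MPa (compressive)
Final answer: (a) ε_th = 3 × 10⁻⁵, (b) σ = -4.5 MPa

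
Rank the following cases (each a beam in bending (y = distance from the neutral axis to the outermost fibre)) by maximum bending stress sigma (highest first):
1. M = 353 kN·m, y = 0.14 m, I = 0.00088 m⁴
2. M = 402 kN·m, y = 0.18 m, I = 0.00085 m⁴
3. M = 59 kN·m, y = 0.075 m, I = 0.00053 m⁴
Model: a beam in bending (y = distance from the neutral axis to the outermost fibre), so sigma = (M·y) / I (SI units).
  Case 1: sigma = (353000 × 0.14) / 0.00088 = 5.616 × 10⁷ Pa = 56.16 MPa
  Case 2: sigma = (402000 × 0.18) / 0.00085 = 8.513 × 10⁷ Pa = 85.13 MPa
  Case 3: sigma = (59000 × 0.075) / 0.00053 = 8.349 × 10⁶ Pa = 8.349 MPa
Ordering: 85.13 MPa (case 2) > 56.16 MPa (case 1) > 8.349 MPa (case 3)
Final answer: 2, 1, 3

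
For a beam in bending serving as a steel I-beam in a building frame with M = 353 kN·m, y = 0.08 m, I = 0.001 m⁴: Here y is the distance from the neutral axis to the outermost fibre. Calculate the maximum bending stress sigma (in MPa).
Model: a beam in bending, so sigma = (M·y) / I.
Convert to SI units:
  M = 353 kN·m = 353000 N·m
Substitute:
  sigma = (353000 × 0.08) / 0.001
  sigma = 2.824 × 10⁷ Pa
Convert: sigma = 2.824 × 10⁷ Pa = 28.24 MPa
Final answer: sigma = 28.24 MPa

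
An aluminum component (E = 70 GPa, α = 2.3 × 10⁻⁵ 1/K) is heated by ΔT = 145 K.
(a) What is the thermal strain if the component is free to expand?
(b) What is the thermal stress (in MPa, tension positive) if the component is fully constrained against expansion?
(a) Free thermal strain ε_th = α·ΔT = (2.3 × 10⁻⁵) × 145 = 0.003335
(b) Fully constrained, the expansion is suppressed, so σ = -E·α·ΔT. Convert E = 70 GPa = 7 × 10¹⁰ Pa.
  σ = -(7 × 10¹⁰) × (2.3 × 10⁻⁵) × 145 = -2.334 × 10⁸ Pa = -233.4 MPa (compressive)
Final answer: (a) ε_th = 0.003335, (b) σ = -233.4 MPa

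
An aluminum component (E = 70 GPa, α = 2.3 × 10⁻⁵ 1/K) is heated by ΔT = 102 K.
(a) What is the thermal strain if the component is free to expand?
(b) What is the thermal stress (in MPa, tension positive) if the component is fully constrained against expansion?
(a) Free thermal strain ε_th = α·ΔT = (2.3 × 10⁻⁵) × 102 = 0.002346
(b) Fully constrained, the expansion is suppressed, so σ = -E·α·ΔT. Convert E = 70 GPa = 7 × 10¹⁰ Pa.
  σ = -(7 × 10¹⁰) × (2.3 × 10⁻⁵) × 102 = -1.642 × 10⁸ Pa = -164.2 MPa (compressive)
Final answer: (a) ε_th = 0.002346, (b) σ = -164.2 MPa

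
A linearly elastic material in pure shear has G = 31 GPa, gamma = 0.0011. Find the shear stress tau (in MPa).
Model: a linearly elastic material in pure shear, so tau = G·gamma.
Convert to SI units:
  G = 31 GPa = 3.1 × 10¹⁰ Pa
Substitute:
  tau = (3.1 × 10¹⁰) × 0.0011
  tau = 3.41 × 10⁷ Pa
Convert: tau = 3.41 × 10⁷ Pa = 34.1 MPa
Final answer: tau = 34.1 MPa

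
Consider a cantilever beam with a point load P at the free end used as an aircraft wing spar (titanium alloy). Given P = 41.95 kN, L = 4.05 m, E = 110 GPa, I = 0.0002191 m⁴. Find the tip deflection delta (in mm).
Model: a cantilever beam with a point load P at the free end, so delta = (P·L^3) / (3·E·I).
Convert to SI units:
  P = 41.95 kN = 41950 N
  E = 110 GPa = 1.1 × 10¹¹ Pa
Substitute:
  delta = (41950 × 4.05^3) / (3 × (1.1 × 10¹¹) × 0.0002191)
  delta = 0.03854 m
Convert: delta = 0.03854 m = 38.54 mm
Final answer: delta = 38.54 mm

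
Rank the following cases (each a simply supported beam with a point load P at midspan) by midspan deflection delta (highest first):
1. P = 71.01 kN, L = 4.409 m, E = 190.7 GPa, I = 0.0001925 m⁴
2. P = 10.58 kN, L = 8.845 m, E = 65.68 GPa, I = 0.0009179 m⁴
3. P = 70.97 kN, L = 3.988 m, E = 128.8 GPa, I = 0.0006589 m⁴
Model: a simply supported beam with a point load P at midspan, so delta = (P·L^3) / (48·E·I) (SI units).
  Case 1: delta = (71010 × 4.409^3) / (48 × (1.907 × 10¹¹) × 0.0001925) = 0.003454 m = 3.454 mm
  Case 2: delta = (10580 × 8.845^3) / (48 × (6.568 × 10¹⁰) × 0.0009179) = 0.00253 m = 2.53 mm
  Case 3: delta = (70970 × 3.988^3) / (48 × (1.288 × 10¹¹) × 0.0006589) = 0.001105 m = 1.105 mm
Ordering: 3.454 mm (case 1) > 2.53 mm (case 2) > 1.105 mm (case 3)
Final answer: 1, 2, 3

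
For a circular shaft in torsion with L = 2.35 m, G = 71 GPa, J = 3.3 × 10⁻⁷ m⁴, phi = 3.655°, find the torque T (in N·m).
Model: a circular shaft in torsion, so phi = (T·L) / (G·J).
Solve for T: T = (phi·G·J) / L.
Convert to SI units:
  G = 71 GPa = 7.1 × 10¹⁰ Pa
  phi = 3.655° = 0.06379 rad
Substitute:
  T = (0.06379 × (7.1 × 10¹⁰) × (3.3 × 10⁻⁷)) / 2.35
  T = 636 N·m
Final answer: T = 636 N·m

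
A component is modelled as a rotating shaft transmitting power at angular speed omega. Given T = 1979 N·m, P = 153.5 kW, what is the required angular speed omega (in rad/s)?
Model: a rotating shaft transmitting power at angular speed omega, so P = T·omega.
Solve for omega: omega = P / T.
Convert to SI units:
  P = 153.5 kW = 153500 W
Substitute:
  omega = 153500 / 1979
  omega = 77.56 rad/s
Final answer: omega = 77.56 rad/s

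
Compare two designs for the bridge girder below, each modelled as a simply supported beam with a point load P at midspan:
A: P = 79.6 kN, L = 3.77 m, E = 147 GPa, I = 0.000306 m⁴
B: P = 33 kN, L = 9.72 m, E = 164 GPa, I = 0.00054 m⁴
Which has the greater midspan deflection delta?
Model: a simply supported beam with a point load P at midspan, so delta = (P·L^3) / (48·E·I) (SI units).
  A: delta = (79600 × 3.77^3) / (48 × (1.47 × 10¹¹) × 0.000306) = 0.001975 m = 1.975 mm
  B: delta = (33000 × 9.72^3) / (48 × (1.64 × 10¹¹) × 0.00054) = 0.007129 m = 7.129 mm
7.129 mm > 1.975 mm, so B is larger.
Final answer: B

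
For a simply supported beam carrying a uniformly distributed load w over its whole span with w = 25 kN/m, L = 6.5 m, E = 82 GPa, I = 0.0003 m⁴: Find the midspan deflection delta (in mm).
Model: a simply supported beam carrying a uniformly distributed load w over its whole span, so delta = (5·w·L^4) / (384·E·I).
Convert to SI units:
  w = 25 kN/m = 25000 N/m
  E = 82 GPa = 8.2 × 10¹⁰ Pa
Substitute:
  delta = (5 × 25000 × 6.5^4) / (384 × (8.2 × 10¹⁰) × 0.0003)
  delta = 0.02362 m
Convert: delta = 0.02362 m = 23.62 mm
Final answer: delta = 23.62 mm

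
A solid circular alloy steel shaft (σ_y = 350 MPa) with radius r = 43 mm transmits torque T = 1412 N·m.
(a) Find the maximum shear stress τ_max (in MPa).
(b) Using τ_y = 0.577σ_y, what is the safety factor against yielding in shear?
(a) For a solid circular shaft, τ_max = T·r/J with J = π·r^4/2, i.e. τ_max = 2·T / (π·r^3). Convert r = 43 mm = 0.043 m.
  τ_max = (2 × 1412) / (π × 0.043^3) = 1.131 × 10⁷ Pa = 11.31 MPa
(b) τ_y = 0.577 × 350 = 201.95 MPa
  SF = τ_y/τ_max = 201.95 / 11.31 = 17.86
Final answer: (a) τ_max = 11.31 MPa, (b) SF = 17.86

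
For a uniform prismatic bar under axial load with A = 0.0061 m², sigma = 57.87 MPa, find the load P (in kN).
Model: a uniform prismatic bar under axial load, so sigma = P / A.
Solve for P: P = sigma·A.
Convert to SI units:
  sigma = 57.87 MPa = 5.787 × 10⁷ Pa
Substitute:
  P = (5.787 × 10⁷) × 0.0061
  P = 353000 N
Convert: P = 353000 N = 353 kN
Final answer: P = 353 kN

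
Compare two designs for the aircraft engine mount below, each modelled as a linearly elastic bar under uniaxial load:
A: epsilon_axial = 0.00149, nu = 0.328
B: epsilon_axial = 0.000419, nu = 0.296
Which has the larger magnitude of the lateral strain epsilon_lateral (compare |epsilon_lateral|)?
Model: a linearly elastic bar under uniaxial load, so epsilon_lateral = -nu·epsilon_axial (SI units).
  A: epsilon_lateral = -(0.328 × 0.00149) = -0.0004887
  B: epsilon_lateral = -(0.296 × 0.000419) = -0.000124
|epsilon_lateral|: A = 0.0004887, B = 0.000124, so A is larger in magnitude.
Final answer: A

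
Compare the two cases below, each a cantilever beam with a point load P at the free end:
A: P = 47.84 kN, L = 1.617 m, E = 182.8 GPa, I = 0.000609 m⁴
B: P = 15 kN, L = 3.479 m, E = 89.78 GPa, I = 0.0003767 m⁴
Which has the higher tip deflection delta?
Model: a cantilever beam with a point load P at the free end, so delta = (P·L^3) / (3·E·I) (SI units).
  A: delta = (47840 × 1.617^3) / (3 × (1.828 × 10¹¹) × 0.000609) = 0.0006056 m = 0.6056 mm
  B: delta = (15000 × 3.479^3) / (3 × (8.978 × 10¹⁰) × 0.0003767) = 0.006225 m = 6.225 mm
6.225 mm > 0.6056 mm, so B is larger.
Final answer: B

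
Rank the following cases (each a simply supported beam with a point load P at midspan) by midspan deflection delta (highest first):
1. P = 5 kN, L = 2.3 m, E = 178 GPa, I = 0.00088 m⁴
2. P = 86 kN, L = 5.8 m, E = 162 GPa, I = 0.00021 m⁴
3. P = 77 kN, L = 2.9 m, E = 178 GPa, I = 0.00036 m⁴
Model: a simply supported beam with a point load P at midspan, so delta = (P·L^3) / (48·E·I) (SI units).
  Case 1: delta = (5000 × 2.3^3) / (48 × (1.78 × 10¹¹) × 0.00088) = 8.091 × 10⁻⁶ m = 0.008091 mm
  Case 2: delta = (86000 × 5.8^3) / (48 × (1.62 × 10¹¹) × 0.00021) = 0.01028 m = 10.28 mm
  Case 3: delta = (77000 × 2.9^3) / (48 × (1.78 × 10¹¹) × 0.00036) = 0.0006105 m = 0.6105 mm
Ordering: 10.28 mm (case 2) > 0.6105 mm (case 3) > 0.008091 mm (case 1)
Final answer: 2, 3, 1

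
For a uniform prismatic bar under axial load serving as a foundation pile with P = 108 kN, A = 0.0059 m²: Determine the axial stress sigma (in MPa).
Model: a uniform prismatic bar under axial load, so sigma = P / A.
Convert to SI units:
  P = 108 kN = 108000 N
Substitute:
  sigma = 108000 / 0.0059
  sigma = 1.831 × 10⁷ Pa
Convert: sigma = 1.831 × 10⁷ Pa = 18.31 MPa
Final answer: sigma = 18.31 MPa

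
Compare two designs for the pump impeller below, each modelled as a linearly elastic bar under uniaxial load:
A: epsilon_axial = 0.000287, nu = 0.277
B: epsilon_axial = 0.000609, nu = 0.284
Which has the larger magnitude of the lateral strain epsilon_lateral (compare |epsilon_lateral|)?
Model: a linearly elastic bar under uniaxial load, so epsilon_lateral = -nu·epsilon_axial (SI units).
  A: epsilon_lateral = -(0.277 × 0.000287) = -7.95 × 10⁻⁵
  B: epsilon_lateral = -(0.284 × 0.000609) = -0.000173
|epsilon_lateral|: A = 7.95 × 10⁻⁵, B = 0.000173, so B is larger in magnitude.
Final answer: B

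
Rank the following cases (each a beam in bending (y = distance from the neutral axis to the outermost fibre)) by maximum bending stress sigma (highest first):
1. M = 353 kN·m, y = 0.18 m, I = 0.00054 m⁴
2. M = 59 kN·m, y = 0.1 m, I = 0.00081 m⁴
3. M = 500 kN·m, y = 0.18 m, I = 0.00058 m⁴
Model: a beam in bending (y = distance from the neutral axis to the outermost fibre), so sigma = (M·y) / I (SI units).
  Case 1: sigma = (353000 × 0.18) / 0.00054 = 1.177 × 10⁸ Pa = 117.7 MPa
  Case 2: sigma = (59000 × 0.1) / 0.00081 = 7.284 × 10⁶ Pa = 7.284 MPa
  Case 3: sigma = (500000 × 0.18) / 0.00058 = 1.552 × 10⁸ Pa = 155.2 MPa
Ordering: 155.2 MPa (case 3) > 117.7 MPa (case 1) > 7.284 MPa (case 2)
Final answer: 3, 1, 2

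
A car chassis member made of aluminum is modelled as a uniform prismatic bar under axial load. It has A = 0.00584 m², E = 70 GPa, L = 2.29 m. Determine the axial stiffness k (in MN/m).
Model: a uniform prismatic bar under axial load, so k = (A·E) / L.
Convert to SI units:
  E = 70 GPa = 7 × 10¹⁰ Pa
Substitute:
  k = (0.00584 × (7 × 10¹⁰)) / 2.29
  k = 1.785 × 10⁸ N/m
Convert: k = 1.785 × 10⁸ N/m = 178.5 MN/m
Final answer: k = 178.5 MN/m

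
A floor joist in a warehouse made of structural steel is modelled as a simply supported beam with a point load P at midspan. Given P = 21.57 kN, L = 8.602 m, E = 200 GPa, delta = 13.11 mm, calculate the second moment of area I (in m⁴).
Model: a simply supported beam with a point load P at midspan, so delta = (P·L^3) / (48·E·I).
Solve for I: I = (P·L^3) / (48·delta·E).
Convert to SI units:
  P = 21.57 kN = 21570 N
  E = 200 GPa = 2 × 10¹¹ Pa
  delta = 13.11 mm = 0.01311 m
Substitute:
  I = (21570 × 8.602^3) / (48 × 0.01311 × (2 × 10¹¹))
  I = 0.0001091 m⁴
Final answer: I = 0.0001091 m⁴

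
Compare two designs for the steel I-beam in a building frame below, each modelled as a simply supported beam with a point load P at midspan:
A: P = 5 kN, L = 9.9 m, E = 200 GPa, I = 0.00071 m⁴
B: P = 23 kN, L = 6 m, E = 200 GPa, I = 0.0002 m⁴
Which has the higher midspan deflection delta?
Model: a simply supported beam with a point load P at midspan, so delta = (P·L^3) / (48·E·I) (SI units).
  A: delta = (5000 × 9.9^3) / (48 × (2 × 10¹¹) × 0.00071) = 0.0007118 m = 0.7118 mm
  B: delta = (23000 × 6^3) / (48 × (2 × 10¹¹) × 0.0002) = 0.002587 m = 2.587 mm
2.587 mm > 0.7118 mm, so B is larger.
Final answer: B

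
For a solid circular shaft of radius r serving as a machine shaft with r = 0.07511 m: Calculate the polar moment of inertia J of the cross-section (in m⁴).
Model: a solid circular shaft of radius r, so J = (π·r^4) / 2.
Substitute:
  J = (π × 0.07511^4) / 2
  J = 4.999 × 10⁻⁵ m⁴
Final answer: J = 4.999 × 10⁻⁵ m⁴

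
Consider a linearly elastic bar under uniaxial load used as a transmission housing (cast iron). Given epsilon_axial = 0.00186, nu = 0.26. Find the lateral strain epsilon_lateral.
Model: a linearly elastic bar under uniaxial load, so epsilon_lateral = -nu·epsilon_axial.
Substitute:
  epsilon_lateral = -(0.26 × 0.00186)
  epsilon_lateral = -0.0004836
Final answer: epsilon_lateral = -0.0004836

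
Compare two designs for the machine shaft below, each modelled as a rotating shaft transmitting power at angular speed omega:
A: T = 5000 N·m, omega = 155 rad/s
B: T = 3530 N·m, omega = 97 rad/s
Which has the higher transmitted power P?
Model: a rotating shaft transmitting power at angular speed omega, so P = T·omega (SI units).
  A: P = 5000 × 155 = 775000 W = 775 kW
  B: P = 3530 × 97 = 342400 W = 342.4 kW
775 kW > 342.4 kW, so A is larger.
Final answer: A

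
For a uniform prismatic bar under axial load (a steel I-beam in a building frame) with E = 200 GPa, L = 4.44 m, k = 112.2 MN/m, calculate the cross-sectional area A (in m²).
Model: a uniform prismatic bar under axial load, so k = (A·E) / L.
Solve for A: A = (k·L) / E.
Convert to SI units:
  E = 200 GPa = 2 × 10¹¹ Pa
  k = 112.2 MN/m = 1.122 × 10⁸ N/m
Substitute:
  A = ((1.122 × 10⁸) × 4.44) / (2 × 10¹¹)
  A = 0.002491 m²
Final answer: A = 0.002491 m²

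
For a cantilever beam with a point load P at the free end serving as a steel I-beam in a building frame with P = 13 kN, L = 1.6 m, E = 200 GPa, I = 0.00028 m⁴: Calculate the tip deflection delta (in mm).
Model: a cantilever beam with a point load P at the free end, so delta = (P·L^3) / (3·E·I).
Convert to SI units:
  P = 13 kN = 13000 N
  E = 200 GPa = 2 × 10¹¹ Pa
Substitute:
  delta = (13000 × 1.6^3) / (3 × (2 × 10¹¹) × 0.00028)
  delta = 0.000317 m
Convert: delta = 0.000317 m = 0.317 mm
Final answer: delta = 0.317 mm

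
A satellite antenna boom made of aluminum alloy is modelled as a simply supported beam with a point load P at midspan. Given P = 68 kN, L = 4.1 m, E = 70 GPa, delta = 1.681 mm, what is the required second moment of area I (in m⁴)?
Model: a simply supported beam with a point load P at midspan, so delta = (P·L^3) / (48·E·I).
Solve for I: I = (P·L^3) / (48·delta·E).
Convert to SI units:
  P = 68 kN = 68000 N
  E = 70 GPa = 7 × 10¹⁰ Pa
  delta = 1.681 mm = 0.001681 m
Substitute:
  I = (68000 × 4.1^3) / (48 × 0.001681 × (7 × 10¹⁰))
  I = 0.0008298 m⁴
Final answer: I = 0.0008298 m⁴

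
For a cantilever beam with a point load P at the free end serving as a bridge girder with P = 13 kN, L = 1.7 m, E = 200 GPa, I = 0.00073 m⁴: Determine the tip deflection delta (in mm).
Model: a cantilever beam with a point load P at the free end, so delta = (P·L^3) / (3·E·I).
Convert to SI units:
  P = 13 kN = 13000 N
  E = 200 GPa = 2 × 10¹¹ Pa
Substitute:
  delta = (13000 × 1.7^3) / (3 × (2 × 10¹¹) × 0.00073)
  delta = 0.0001458 m
Convert: delta = 0.0001458 m = 0.1458 mm
Final answer: delta = 0.1458 mm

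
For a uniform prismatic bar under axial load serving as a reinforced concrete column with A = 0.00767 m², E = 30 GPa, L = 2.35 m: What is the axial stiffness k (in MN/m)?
Model: a uniform prismatic bar under axial load, so k = (A·E) / L.
Convert to SI units:
  E = 30 GPa = 3 × 10¹⁰ Pa
Substitute:
  k = (0.00767 × (3 × 10¹⁰)) / 2.35
  k = 9.791 × 10⁷ N/m
Convert: k = 9.791 × 10⁷ N/m = 97.91 MN/m
Final answer: k = 97.91 MN/m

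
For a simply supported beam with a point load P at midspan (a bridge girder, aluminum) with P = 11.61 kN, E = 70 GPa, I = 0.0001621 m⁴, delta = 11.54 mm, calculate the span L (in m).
Model: a simply supported beam with a point load P at midspan, so delta = (P·L^3) / (48·E·I).
Solve for L: L = ((48·delta·E·I) / P)^(1/3).
Convert to SI units:
  P = 11.61 kN = 11610 N
  E = 70 GPa = 7 × 10¹⁰ Pa
  delta = 11.54 mm = 0.01154 m
Substitute:
  L = ((48 × 0.01154 × (7 × 10¹⁰) × 0.0001621) / 11610)^(1/3)
  L = 8.15 m
Final answer: L = 8.15 m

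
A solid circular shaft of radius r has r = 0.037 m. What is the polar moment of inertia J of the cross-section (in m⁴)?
Model: a solid circular shaft of radius r, so J = (π·r^4) / 2.
Substitute:
  J = (π × 0.037^4) / 2
  J = 2.944 × 10⁻⁶ m⁴
Final answer: J = 2.944 × 10⁻⁶ m⁴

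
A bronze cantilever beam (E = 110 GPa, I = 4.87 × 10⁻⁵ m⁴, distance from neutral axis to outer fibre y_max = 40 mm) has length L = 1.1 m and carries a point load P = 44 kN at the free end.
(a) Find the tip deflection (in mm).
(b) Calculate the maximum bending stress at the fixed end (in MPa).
(a) Tip deflection of a cantilever with an end point load: δ = P·L^3 / (3·E·I). Convert P = 44 kN = 44000 N, E = 110 GPa = 1.1 × 10¹¹ Pa.
  δ = (44000 × 1.1^3) / (3 × (1.1 × 10¹¹) × (4.87 × 10⁻⁵)) = 0.003644 m = 3.644 mm
(b) Maximum bending moment at the fixed end: M = P·L = 44000 × 1.1 = 48400 N·m. Convert y_max = 40 mm = 0.04 m.
  σ = M·y_max / I = (48400 × 0.04) / (4.87 × 10⁻⁵) = 3.975 × 10⁷ Pa = 39.75 MPa
Final answer: (a) δ = 3.644 mm, (b) σ = 39.75 MPa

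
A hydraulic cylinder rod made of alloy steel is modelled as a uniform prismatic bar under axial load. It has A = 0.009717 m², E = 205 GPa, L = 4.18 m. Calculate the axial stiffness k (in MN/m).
Model: a uniform prismatic bar under axial load, so k = (A·E) / L.
Convert to SI units:
  E = 205 GPa = 2.05 × 10¹¹ Pa
Substitute:
  k = (0.009717 × (2.05 × 10¹¹)) / 4.18
  k = 4.766 × 10⁸ N/m
Convert: k = 4.766 × 10⁸ N/m = 476.6 MN/m
Final answer: k = 476.6 MN/m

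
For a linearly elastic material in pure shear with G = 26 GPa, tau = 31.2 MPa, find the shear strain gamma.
Model: a linearly elastic material in pure shear, so tau = G·gamma.
Solve for gamma: gamma = tau / G.
Convert to SI units:
  G = 26 GPa = 2.6 × 10¹⁰ Pa
  tau = 31.2 MPa = 3.12 × 10⁷ Pa
Substitute:
  gamma = (3.12 × 10⁷) / (2.6 × 10¹⁰)
  gamma = 0.0012
Final answer: gamma = 0.0012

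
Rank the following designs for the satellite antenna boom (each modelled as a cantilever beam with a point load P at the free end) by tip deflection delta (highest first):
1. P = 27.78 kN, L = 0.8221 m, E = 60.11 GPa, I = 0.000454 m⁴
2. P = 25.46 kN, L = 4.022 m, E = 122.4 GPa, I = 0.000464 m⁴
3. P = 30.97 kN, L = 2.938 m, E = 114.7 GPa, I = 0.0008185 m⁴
Model: a cantilever beam with a point load P at the free end, so delta = (P·L^3) / (3·E·I) (SI units).
  Case 1: delta = (27780 × 0.8221^3) / (3 × (6.011 × 10¹⁰) × 0.000454) = 0.0001885 m = 0.1885 mm
  Case 2: delta = (25460 × 4.022^3) / (3 × (1.224 × 10¹¹) × 0.000464) = 0.009722 m = 9.722 mm
  Case 3: delta = (30970 × 2.938^3) / (3 × (1.147 × 10¹¹) × 0.0008185) = 0.002789 m = 2.789 mm
Ordering: 9.722 mm (case 2) > 2.789 mm (case 3) > 0.1885 mm (case 1)
Final answer: 2, 3, 1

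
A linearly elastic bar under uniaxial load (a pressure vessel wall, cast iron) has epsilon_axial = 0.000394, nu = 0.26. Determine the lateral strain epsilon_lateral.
Model: a linearly elastic bar under uniaxial load, so epsilon_lateral = -nu·epsilon_axial.
Substitute:
  epsilon_lateral = -(0.26 × 0.000394)
  epsilon_lateral = -0.0001024
Final answer: epsilon_lateral = -0.0001024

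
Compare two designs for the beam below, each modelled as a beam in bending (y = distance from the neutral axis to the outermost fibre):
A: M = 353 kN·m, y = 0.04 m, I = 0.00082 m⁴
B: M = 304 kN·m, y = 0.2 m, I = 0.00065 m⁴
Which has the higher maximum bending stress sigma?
Model: a beam in bending (y = distance from the neutral axis to the outermost fibre), so sigma = (M·y) / I (SI units).
  A: sigma = (353000 × 0.04) / 0.00082 = 1.722 × 10⁷ Pa = 17.22 MPa
  B: sigma = (304000 × 0.2) / 0.00065 = 9.354 × 10⁷ Pa = 93.54 MPa
93.54 MPa > 17.22 MPa, so B is larger.
Final answer: B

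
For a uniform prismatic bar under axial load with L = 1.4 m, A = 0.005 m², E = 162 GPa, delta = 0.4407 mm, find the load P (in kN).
Model: a uniform prismatic bar under axial load, so delta = (P·L) / (A·E).
Solve for P: P = (delta·A·E) / L.
Convert to SI units:
  E = 162 GPa = 1.62 × 10¹¹ Pa
  delta = 0.4407 mm = 0.0004407 m
Substitute:
  P = (0.0004407 × 0.005 × (1.62 × 10¹¹)) / 1.4
  P = 255000 N
Convert: P = 255000 N = 255 kN
Final answer: P = 255 kN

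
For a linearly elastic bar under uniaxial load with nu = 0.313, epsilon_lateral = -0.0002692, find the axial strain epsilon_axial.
Model: a linearly elastic bar under uniaxial load, so epsilon_lateral = -nu·epsilon_axial.
Solve for epsilon_axial: epsilon_axial = -epsilon_lateral / nu.
Substitute:
  epsilon_axial = -(-0.0002692) / 0.313
  epsilon_axial = 0.0008601
Final answer: epsilon_axial = 0.0008601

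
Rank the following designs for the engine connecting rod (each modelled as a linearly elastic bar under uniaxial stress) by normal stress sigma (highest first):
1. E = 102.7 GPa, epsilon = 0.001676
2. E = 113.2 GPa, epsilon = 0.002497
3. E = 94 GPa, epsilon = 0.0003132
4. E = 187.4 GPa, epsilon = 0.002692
Model: a linearly elastic bar under uniaxial stress, so sigma = E·epsilon (SI units).
  Case 1: sigma = (1.027 × 10¹¹) × 0.001676 = 1.721 × 10⁸ Pa = 172.1 MPa
  Case 2: sigma = (1.132 × 10¹¹) × 0.002497 = 2.827 × 10⁸ Pa = 282.7 MPa
  Case 3: sigma = (9.4 × 10¹⁰) × 0.0003132 = 2.944 × 10⁷ Pa = 29.44 MPa
  Case 4: sigma = (1.874 × 10¹¹) × 0.002692 = 5.045 × 10⁸ Pa = 504.5 MPa
Ordering: 504.5 MPa (case 4) > 282.7 MPa (case 2) > 172.1 MPa (case 1) > 29.44 MPa (case 3)
Final answer: 4, 2, 1, 3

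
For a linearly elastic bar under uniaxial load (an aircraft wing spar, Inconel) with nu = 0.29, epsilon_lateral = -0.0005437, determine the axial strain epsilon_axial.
Model: a linearly elastic bar under uniaxial load, so epsilon_lateral = -nu·epsilon_axial.
Solve for epsilon_axial: epsilon_axial = -epsilon_lateral / nu.
Substitute:
  epsilon_axial = -(-0.0005437) / 0.29
  epsilon_axial = 0.001875
Final answer: epsilon_axial = 0.001875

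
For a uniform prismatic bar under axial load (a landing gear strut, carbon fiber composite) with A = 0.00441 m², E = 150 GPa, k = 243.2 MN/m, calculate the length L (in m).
Model: a uniform prismatic bar under axial load, so k = (A·E) / L.
Solve for L: L = (A·E) / k.
Convert to SI units:
  E = 150 GPa = 1.5 × 10¹¹ Pa
  k = 243.2 MN/m = 2.432 × 10⁸ N/m
Substitute:
  L = (0.00441 × (1.5 × 10¹¹)) / (2.432 × 10⁸)
  L = 2.72 m
Final answer: L = 2.72 m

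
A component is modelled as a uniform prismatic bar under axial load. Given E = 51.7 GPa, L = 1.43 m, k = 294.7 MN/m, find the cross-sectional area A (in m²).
Model: a uniform prismatic bar under axial load, so k = (A·E) / L.
Solve for A: A = (k·L) / E.
Convert to SI units:
  E = 51.7 GPa = 5.17 × 10¹⁰ Pa
  k = 294.7 MN/m = 2.947 × 10⁸ N/m
Substitute:
  A = ((2.947 × 10⁸) × 1.43) / (5.17 × 10¹⁰)
  A = 0.008151 m²
Final answer: A = 0.008151 m²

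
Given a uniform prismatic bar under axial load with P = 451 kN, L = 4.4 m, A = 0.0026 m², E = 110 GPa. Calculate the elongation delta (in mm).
Model: a uniform prismatic bar under axial load, so delta = (P·L) / (A·E).
Convert to SI units:
  P = 451 kN = 451000 N
  E = 110 GPa = 1.1 × 10¹¹ Pa
Substitute:
  delta = (451000 × 4.4) / (0.0026 × (1.1 × 10¹¹))
  delta = 0.006938 m
Convert: delta = 0.006938 m = 6.938 mm
Final answer: delta = 6.938 mm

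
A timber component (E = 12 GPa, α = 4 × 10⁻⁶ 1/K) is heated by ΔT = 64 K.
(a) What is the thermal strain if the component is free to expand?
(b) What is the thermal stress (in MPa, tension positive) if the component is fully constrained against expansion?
(a) Free thermal strain ε_th = α·ΔT = (4 × 10⁻⁶) × 64 = 0.000256
(b) Fully constrained, the expansion is suppressed, so σ = -E·α·ΔT. Convert E = 12 GPa = 1.2 × 10¹⁰ Pa.
  σ = -(1.2 × 10¹⁰) × (4 × 10⁻⁶) × 64 = -3.072 × 10⁶ Pa = -3.072 MPa (compressive)
Final answer: (a) ε_th = 0.000256, (b) σ = -3.072 MPa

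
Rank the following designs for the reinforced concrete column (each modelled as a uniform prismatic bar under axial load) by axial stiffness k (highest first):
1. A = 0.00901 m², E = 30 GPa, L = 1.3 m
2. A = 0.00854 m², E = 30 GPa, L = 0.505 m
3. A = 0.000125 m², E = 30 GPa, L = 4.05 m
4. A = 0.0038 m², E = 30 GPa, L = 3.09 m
Model: a uniform prismatic bar under axial load, so k = (A·E) / L (SI units).
  Case 1: k = (0.00901 × (3 × 10¹⁰)) / 1.3 = 2.079 × 10⁸ N/m = 207.9 MN/m
  Case 2: k = (0.00854 × (3 × 10¹⁰)) / 0.505 = 5.073 × 10⁸ N/m = 507.3 MN/m
  Case 3: k = (0.000125 × (3 × 10¹⁰)) / 4.05 = 925900 N/m = 0.9259 MN/m
  Case 4: k = (0.0038 × (3 × 10¹⁰)) / 3.09 = 3.689 × 10⁷ N/m = 36.89 MN/m
Ordering: 507.3 MN/m (case 2) > 207.9 MN/m (case 1) > 36.89 MN/m (case 4) > 0.9259 MN/m (case 3)
Final answer: 2, 1, 4, 3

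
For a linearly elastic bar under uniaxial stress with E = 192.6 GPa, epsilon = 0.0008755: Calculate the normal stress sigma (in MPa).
Model: a linearly elastic bar under uniaxial stress, so sigma = E·epsilon.
Convert to SI units:
  E = 192.6 GPa = 1.926 × 10¹¹ Pa
Substitute:
  sigma = (1.926 × 10¹¹) × 0.0008755
  sigma = 1.686 × 10⁸ Pa
Convert: sigma = 1.686 × 10⁸ Pa = 168.6 MPa
Final answer: sigma = 168.6 MPa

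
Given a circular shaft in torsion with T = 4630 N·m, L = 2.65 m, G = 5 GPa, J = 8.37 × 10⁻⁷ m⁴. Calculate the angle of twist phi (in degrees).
Model: a circular shaft in torsion, so phi = (T·L) / (G·J).
Convert to SI units:
  G = 5 GPa = 5 × 10⁹ Pa
Substitute:
  phi = (4630 × 2.65) / ((5 × 10⁹) × (8.37 × 10⁻⁷))
  phi = 2.932 rad
Convert to degrees: phi = 2.932 × 180/π = 168°
Final answer: phi = 168°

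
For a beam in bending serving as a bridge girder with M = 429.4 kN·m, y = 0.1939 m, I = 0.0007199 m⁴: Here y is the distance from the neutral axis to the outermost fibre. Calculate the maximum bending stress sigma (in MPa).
Model: a beam in bending, so sigma = (M·y) / I.
Convert to SI units:
  M = 429.4 kN·m = 429400 N·m
Substitute:
  sigma = (429400 × 0.1939) / 0.0007199
  sigma = 1.157 × 10⁸ Pa
Convert: sigma = 1.157 × 10⁸ Pa = 115.7 MPa
Final answer: sigma = 115.7 MPa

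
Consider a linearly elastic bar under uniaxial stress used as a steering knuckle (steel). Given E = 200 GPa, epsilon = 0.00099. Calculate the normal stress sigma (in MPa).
Model: a linearly elastic bar under uniaxial stress, so sigma = E·epsilon.
Convert to SI units:
  E = 200 GPa = 2 × 10¹¹ Pa
Substitute:
  sigma = (2 × 10¹¹) × 0.00099
  sigma = 1.98 × 10⁸ Pa
Convert: sigma = 1.98 × 10⁸ Pa = 198 MPa
Final answer: sigma = 198 MPa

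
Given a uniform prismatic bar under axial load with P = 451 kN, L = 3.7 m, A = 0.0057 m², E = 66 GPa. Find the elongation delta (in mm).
Model: a uniform prismatic bar under axial load, so delta = (P·L) / (A·E).
Convert to SI units:
  P = 451 kN = 451000 N
  E = 66 GPa = 6.6 × 10¹⁰ Pa
Substitute:
  delta = (451000 × 3.7) / (0.0057 × (6.6 × 10¹⁰))
  delta = 0.004436 m
Convert: delta = 0.004436 m = 4.436 mm
Final answer: delta = 4.436 mm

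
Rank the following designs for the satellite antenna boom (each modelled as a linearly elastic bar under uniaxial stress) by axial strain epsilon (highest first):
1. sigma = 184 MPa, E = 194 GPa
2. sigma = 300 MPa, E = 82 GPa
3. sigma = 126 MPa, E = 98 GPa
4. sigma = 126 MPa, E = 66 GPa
Model: a linearly elastic bar under uniaxial stress, so epsilon = sigma / E (SI units).
  Case 1: epsilon = (1.84 × 10⁸) / (1.94 × 10¹¹) = 0.0009485
  Case 2: epsilon = (3 × 10⁸) / (8.2 × 10¹⁰) = 0.003659
  Case 3: epsilon = (1.26 × 10⁸) / (9.8 × 10¹⁰) = 0.001286
  Case 4: epsilon = (1.26 × 10⁸) / (6.6 × 10¹⁰) = 0.001909
Ordering: 0.003659 (case 2) > 0.001909 (case 4) > 0.001286 (case 3) > 0.0009485 (case 1)
Final answer: 2, 4, 3, 1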